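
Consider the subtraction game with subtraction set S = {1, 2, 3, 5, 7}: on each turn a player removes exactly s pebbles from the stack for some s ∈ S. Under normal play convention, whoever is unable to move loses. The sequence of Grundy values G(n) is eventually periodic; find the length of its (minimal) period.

G(0) = 0
G(1) = mex{0} = 1
G(2) = mex{1,0} = 2
G(3) = mex{2,1,0} = 3
G(4) = mex{3,2,1} = 0
G(5) = mex{0,3,2,0} = 1
G(6) = mex{1,0,3,1} = 2
G(7) = mex{2,1,0,2,0} = 3
G(8) = mex{3,2,1,3,1} = 0
G(9) = mex{0,3,2,0,2} = 1
G(10) = mex{1,0,3,1,3} = 2
G(11) = mex{2,1,0,2,0} = 3
G(12) = mex{3,2,1,3,1} = 0
G(13) = mex{0,3,2,0,2} = 1
G(14) = mex{1,0,3,1,3} = 2
G(n+4) = G(n) holds for n = 0,…,6 (a full window of length max(S) = 7), so the sequence is purely periodic with period 4.

4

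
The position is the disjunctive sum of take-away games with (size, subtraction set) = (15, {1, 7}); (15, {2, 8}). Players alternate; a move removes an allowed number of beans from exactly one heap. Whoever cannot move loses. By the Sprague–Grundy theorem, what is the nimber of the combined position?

1

Heap A, S = {1, 7}:
G(0) = 0
G(1) = mex{0} = 1
G(2) = mex{1} = 0
G(3) = mex{0} = 1
G(4) = mex{1} = 0
G(5) = mex{0} = 1
G(6) = mex{1} = 0
G(7) = mex{0,0} = 1
G(8) = mex{1,1} = 0
G(9) = mex{0,0} = 1
G(10) = mex{1,1} = 0
G(11) = mex{0,0} = 1
G(12) = mex{1,1} = 0
G(13) = mex{0,0} = 1
G(14) = mex{1,1} = 0
G(15) = mex{0,0} = 1
G_A(15) = 1.
Heap B, S = {2, 8}:
G(0) = 0
G(1) = mex{} = 0
G(2) = mex{0} = 1
G(3) = mex{0} = 1
G(4) = mex{1} = 0
G(5) = mex{1} = 0
G(6) = mex{0} = 1
G(7) = mex{0} = 1
G(8) = mex{1,0} = 2
G(9) = mex{1,0} = 2
G(10) = mex{2,1} = 0
G(11) = mex{2,1} = 0
G(12) = mex{0,0} = 1
G(13) = mex{0,0} = 1
G(14) = mex{1,1} = 0
G(15) = mex{1,1} = 0
G_B(15) = 0.
Combined Grundy value = 1 ⊕ 0 = 1.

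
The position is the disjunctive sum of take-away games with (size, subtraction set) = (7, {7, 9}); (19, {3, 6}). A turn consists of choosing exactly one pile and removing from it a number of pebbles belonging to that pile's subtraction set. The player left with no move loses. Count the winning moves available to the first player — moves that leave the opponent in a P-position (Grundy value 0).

Pile A, S = {7, 9}:
n : 0 1 2 3 4 5 6 7
G : 0 0 0 0 0 0 0 1
G_A(7) = 1.
Pile B, S = {3, 6}:
G(0) = 0
G(1) = mex{} = 0
G(2) = mex{} = 0
G(3) = mex{0} = 1
G(4) = mex{0} = 1
G(5) = mex{0} = 1
G(6) = mex{1,0} = 2
G(7) = mex{1,0} = 2
G(8) = mex{1,0} = 2
G(9) = mex{2,1} = 0
G(10) = mex{2,1} = 0
G(11) = mex{2,1} = 0
G(12) = mex{0,2} = 1
G(13) = mex{0,2} = 1
G(14) = mex{0,2} = 1
G(15) = mex{1,0} = 2
G(16) = mex{1,0} = 2
G(17) = mex{1,0} = 2
G(18) = mex{2,1} = 0
G(19) = mex{2,1} = 0
G_B(19) = 0.
Combined Grundy value = 1 ⊕ 0 = 1.
A winning move leaves total XOR = 0, i.e. changes one component's Grundy value g to g ⊕ X where X is the current total.
Pile A: need g' = 1⊕1 = 0. Options: 7−7→G=0. Hits: 1.
Pile B: need g' = 0⊕1 = 1. Options: 19−3→G=2, 19−6→G=1. Hits: 1.

2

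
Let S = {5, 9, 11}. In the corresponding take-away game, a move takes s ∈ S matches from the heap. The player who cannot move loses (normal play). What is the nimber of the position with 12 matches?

G(0) = 0
G(1) = mex{} = 0
G(2) = mex{} = 0
G(3) = mex{} = 0
G(4) = mex{} = 0
G(5) = mex{0} = 1
G(6) = mex{0} = 1
G(7) = mex{0} = 1
G(8) = mex{0} = 1
G(9) = mex{0,0} = 1
G(10) = mex{1,0} = 2
G(11) = mex{1,0,0} = 2
G(12) = mex{1,0,0} = 2

2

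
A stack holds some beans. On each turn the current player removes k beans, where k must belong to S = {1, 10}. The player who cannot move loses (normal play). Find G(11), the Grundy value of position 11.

0

n :  0  1  2  3  4  5  6  7  8  9 10 11
G :  0  1  0  1  0  1  0  1  0  1  2  0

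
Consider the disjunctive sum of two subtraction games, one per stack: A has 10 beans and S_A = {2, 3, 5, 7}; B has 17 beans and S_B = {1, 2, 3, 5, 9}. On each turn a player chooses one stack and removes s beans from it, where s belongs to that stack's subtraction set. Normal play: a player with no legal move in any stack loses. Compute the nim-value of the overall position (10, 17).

Stack A, S = {2, 3, 5, 7}:
G(0) = 0
G(1) = mex{} = 0
G(2) = mex{0} = 1
G(3) = mex{0,0} = 1
G(4) = mex{1,0} = 2
G(5) = mex{1,1,0} = 2
G(6) = mex{2,1,0} = 3
G(7) = mex{2,2,1,0} = 3
G(8) = mex{3,2,1,0} = 4
G(9) = mex{3,3,2,1} = 0
G(10) = mex{4,3,2,1} = 0
G_A(10) = 0.
Stack B, S = {1, 2, 3, 5, 9}:
G(0) = 0
G(1) = mex{0} = 1
G(2) = mex{1,0} = 2
G(3) = mex{2,1,0} = 3
G(4) = mex{3,2,1} = 0
G(5) = mex{0,3,2,0} = 1
G(6) = mex{1,0,3,1} = 2
G(7) = mex{2,1,0,2} = 3
G(8) = mex{3,2,1,3} = 0
G(9) = mex{0,3,2,0,0} = 1
G(10) = mex{1,0,3,1,1} = 2
G(11) = mex{2,1,0,2,2} = 3
G(12) = mex{3,2,1,3,3} = 0
G(13) = mex{0,3,2,0,0} = 1
G(14) = mex{1,0,3,1,1} = 2
G(15) = mex{2,1,0,2,2} = 3
G(16) = mex{3,2,1,3,3} = 0
G(17) = mex{0,3,2,0,0} = 1
G_B(17) = 1.
Combined Grundy value = 0 ⊕ 1 = 1.

1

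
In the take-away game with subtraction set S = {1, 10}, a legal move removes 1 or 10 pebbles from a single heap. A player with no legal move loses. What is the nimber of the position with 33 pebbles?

0

n :  0  1  2  3  4  5  6  7  8  9 10 11 12 13 14 15 16 17 18 19 20 21 22 23 24 25 26 27 28 29 30 31 32 33
G :  0  1  0  1  0  1  0  1  0  1  2  0  1  0  1  0  1  0  1  0  1  2  0  1  0  1  0  1  0  1  0  1  2  0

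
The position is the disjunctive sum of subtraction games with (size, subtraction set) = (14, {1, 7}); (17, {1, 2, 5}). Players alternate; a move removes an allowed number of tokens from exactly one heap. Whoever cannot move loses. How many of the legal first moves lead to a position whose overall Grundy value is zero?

Heap A, S = {1, 7}:
G(0) = 0
G(1) = mex{0} = 1
G(2) = mex{1} = 0
G(3) = mex{0} = 1
G(4) = mex{1} = 0
G(5) = mex{0} = 1
G(6) = mex{1} = 0
G(7) = mex{0,0} = 1
G(8) = mex{1,1} = 0
G(9) = mex{0,0} = 1
G(10) = mex{1,1} = 0
G(11) = mex{0,0} = 1
G(12) = mex{1,1} = 0
G(13) = mex{0,0} = 1
G(14) = mex{1,1} = 0
G_A(14) = 0.
Heap B, S = {1, 2, 5}:
G(0) = 0
G(1) = mex{0} = 1
G(2) = mex{1,0} = 2
G(3) = mex{2,1} = 0
G(4) = mex{0,2} = 1
G(5) = mex{1,0,0} = 2
G(6) = mex{2,1,1} = 0
G(7) = mex{0,2,2} = 1
G(8) = mex{1,0,0} = 2
G(9) = mex{2,1,1} = 0
G(10) = mex{0,2,2} = 1
G(11) = mex{1,0,0} = 2
G(12) = mex{2,1,1} = 0
G(13) = mex{0,2,2} = 1
G(14) = mex{1,0,0} = 2
G(15) = mex{2,1,1} = 0
G(16) = mex{0,2,2} = 1
G(17) = mex{1,0,0} = 2
G_B(17) = 2.
Combined Grundy value = 0 ⊕ 2 = 2.
A winning move leaves total XOR = 0, i.e. changes one component's Grundy value g to g ⊕ X where X is the current total.
Heap A: need g' = 0⊕2 = 2. Options: 14−1→G=1, 14−7→G=1. Hits: 0.
Heap B: need g' = 2⊕2 = 0. Options: 17−1→G=1, 17−2→G=0, 17−5→G=0. Hits: 2.

2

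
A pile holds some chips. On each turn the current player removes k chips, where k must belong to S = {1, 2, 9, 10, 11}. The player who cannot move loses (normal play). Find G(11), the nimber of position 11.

5

n :  0  1  2  3  4  5  6  7  8  9 10 11
G :  0  1  2  0  1  2  0  1  2  3  4  5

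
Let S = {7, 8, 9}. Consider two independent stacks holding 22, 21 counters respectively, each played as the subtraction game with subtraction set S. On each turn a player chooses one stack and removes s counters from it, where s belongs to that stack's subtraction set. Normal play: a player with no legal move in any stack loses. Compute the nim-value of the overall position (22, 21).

All stacks use S = {7, 8, 9}:
G(0) = 0
G(1) = mex{} = 0
G(2) = mex{} = 0
G(3) = mex{} = 0
G(4) = mex{} = 0
G(5) = mex{} = 0
G(6) = mex{} = 0
G(7) = mex{0} = 1
G(8) = mex{0,0} = 1
G(9) = mex{0,0,0} = 1
G(10) = mex{0,0,0} = 1
G(11) = mex{0,0,0} = 1
G(12) = mex{0,0,0} = 1
G(13) = mex{0,0,0} = 1
G(14) = mex{1,0,0} = 2
G(15) = mex{1,1,0} = 2
G(16) = mex{1,1,1} = 0
G(17) = mex{1,1,1} = 0
G(18) = mex{1,1,1} = 0
G(19) = mex{1,1,1} = 0
G(20) = mex{1,1,1} = 0
G(21) = mex{2,1,1} = 0
G(22) = mex{2,2,1} = 0
Stack A: G(22) = 0.
Stack B: G(21) = 0.
Combined Grundy value = 0 ⊕ 0 = 0.

0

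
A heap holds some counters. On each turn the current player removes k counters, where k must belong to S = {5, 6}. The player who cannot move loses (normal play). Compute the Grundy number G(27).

1

G(0) = 0
G(1) = mex{} = 0
G(2) = mex{} = 0
G(3) = mex{} = 0
G(4) = mex{} = 0
G(5) = mex{0} = 1
G(6) = mex{0,0} = 1
G(7) = mex{0,0} = 1
G(8) = mex{0,0} = 1
G(9) = mex{0,0} = 1
G(10) = mex{1,0} = 2
G(11) = mex{1,1} = 0
G(12) = mex{1,1} = 0
G(13) = mex{1,1} = 0
G(14) = mex{1,1} = 0
G(15) = mex{2,1} = 0
G(16) = mex{0,2} = 1
G(17) = mex{0,0} = 1
G(18) = mex{0,0} = 1
G(19) = mex{0,0} = 1
G(20) = mex{0,0} = 1
G(21) = mex{1,0} = 2
G(22) = mex{1,1} = 0
G(23) = mex{1,1} = 0
G(24) = mex{1,1} = 0
G(25) = mex{1,1} = 0
G(26) = mex{2,1} = 0
G(27) = mex{0,2} = 1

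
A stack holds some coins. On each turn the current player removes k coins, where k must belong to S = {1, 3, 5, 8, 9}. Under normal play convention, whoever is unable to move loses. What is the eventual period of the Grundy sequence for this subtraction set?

16

n :  0  1  2  3  4  5  6  7  8  9 10 11 12 13 14 15 16 17 18 19 20 21 22 23 24 25 26 27 28 29 30 31 32 33
G :  0  1  0  1  0  1  0  1  2  3  2  3  2  3  2  3  0  1  0  1  0  1  0  1  2  3  2  3  2  3  2  3  0  1
G(n+16) = G(n) holds for n = 0,…,8 (a full window of length max(S) = 9), so the sequence is purely periodic with period 16.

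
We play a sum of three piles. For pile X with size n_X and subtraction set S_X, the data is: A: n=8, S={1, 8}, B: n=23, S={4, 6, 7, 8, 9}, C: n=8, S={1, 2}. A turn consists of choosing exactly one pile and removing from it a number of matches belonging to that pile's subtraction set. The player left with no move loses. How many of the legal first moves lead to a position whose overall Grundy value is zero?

Pile A, S = {1, 8}:
G(0) = 0
G(1) = mex{0} = 1
G(2) = mex{1} = 0
G(3) = mex{0} = 1
G(4) = mex{1} = 0
G(5) = mex{0} = 1
G(6) = mex{1} = 0
G(7) = mex{0} = 1
G(8) = mex{1,0} = 2
G_A(8) = 2.
Pile B, S = {4, 6, 7, 8, 9}:
G(0) = 0
G(1) = mex{} = 0
G(2) = mex{} = 0
G(3) = mex{} = 0
G(4) = mex{0} = 1
G(5) = mex{0} = 1
G(6) = mex{0,0} = 1
G(7) = mex{0,0,0} = 1
G(8) = mex{1,0,0,0} = 2
G(9) = mex{1,0,0,0,0} = 2
G(10) = mex{1,1,0,0,0} = 2
G(11) = mex{1,1,1,0,0} = 2
G(12) = mex{2,1,1,1,0} = 3
G(13) = mex{2,1,1,1,1} = 0
G(14) = mex{2,2,1,1,1} = 0
G(15) = mex{2,2,2,1,1} = 0
G(16) = mex{3,2,2,2,1} = 0
G(17) = mex{0,2,2,2,2} = 1
G(18) = mex{0,3,2,2,2} = 1
G(19) = mex{0,0,3,2,2} = 1
G(20) = mex{0,0,0,3,2} = 1
G(21) = mex{1,0,0,0,3} = 2
G(22) = mex{1,0,0,0,0} = 2
G(23) = mex{1,1,0,0,0} = 2
G_B(23) = 2.
Pile C, S = {1, 2}:
G(0) = 0
G(1) = mex{0} = 1
G(2) = mex{1,0} = 2
G(3) = mex{2,1} = 0
G(4) = mex{0,2} = 1
G(5) = mex{1,0} = 2
G(6) = mex{2,1} = 0
G(7) = mex{0,2} = 1
G(8) = mex{1,0} = 2
G_C(8) = 2.
Combined Grundy value = 2 ⊕ 2 ⊕ 2 = 2.
A winning move leaves total XOR = 0, i.e. changes one component's Grundy value g to g ⊕ X where X is the current total.
Pile A: need g' = 2⊕2 = 0. Options: 8−1→G=1, 8−8→G=0. Hits: 1.
Pile B: need g' = 2⊕2 = 0. Options: 23−4→G=1, 23−6→G=1, 23−7→G=0, 23−8→G=0, 23−9→G=0. Hits: 3.
Pile C: need g' = 2⊕2 = 0. Options: 8−1→G=1, 8−2→G=0. Hits: 1.

5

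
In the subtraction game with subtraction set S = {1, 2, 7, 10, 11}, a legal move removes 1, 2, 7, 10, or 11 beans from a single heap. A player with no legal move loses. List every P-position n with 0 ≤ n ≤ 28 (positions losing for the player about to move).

G(0) = 0
G(1) = mex{0} = 1
G(2) = mex{1,0} = 2
G(3) = mex{2,1} = 0
G(4) = mex{0,2} = 1
G(5) = mex{1,0} = 2
G(6) = mex{2,1} = 0
G(7) = mex{0,2,0} = 1
G(8) = mex{1,0,1} = 2
G(9) = mex{2,1,2} = 0
G(10) = mex{0,2,0,0} = 1
G(11) = mex{1,0,1,1,0} = 2
G(12) = mex{2,1,2,2,1} = 0
G(13) = mex{0,2,0,0,2} = 1
G(14) = mex{1,0,1,1,0} = 2
G(15) = mex{2,1,2,2,1} = 0
G(16) = mex{0,2,0,0,2} = 1
G(17) = mex{1,0,1,1,0} = 2
G(18) = mex{2,1,2,2,1} = 0
G(19) = mex{0,2,0,0,2} = 1
G(20) = mex{1,0,1,1,0} = 2
G(21) = mex{2,1,2,2,1} = 0
G(22) = mex{0,2,0,0,2} = 1
G(23) = mex{1,0,1,1,0} = 2
G(24) = mex{2,1,2,2,1} = 0
G(25) = mex{0,2,0,0,2} = 1
G(26) = mex{1,0,1,1,0} = 2
G(27) = mex{2,1,2,2,1} = 0
G(28) = mex{0,2,0,0,2} = 1
P-positions are exactly the n with G(n) = 0.

0, 3, 6, 9, 12, 15, 18, 21, 24, 27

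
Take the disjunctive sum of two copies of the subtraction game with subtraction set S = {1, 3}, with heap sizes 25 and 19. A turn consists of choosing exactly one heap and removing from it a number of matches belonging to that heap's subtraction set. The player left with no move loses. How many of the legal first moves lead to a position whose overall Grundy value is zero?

0

All heaps use S = {1, 3}:
n :  0  1  2  3  4  5  6  7  8  9 10 11 12 13 14 15 16 17 18 19 20 21 22 23 24 25
G :  0  1  0  1  0  1  0  1  0  1  0  1  0  1  0  1  0  1  0  1  0  1  0  1  0  1
Heap A: G(25) = 1.
Heap B: G(19) = 1.
Combined Grundy value = 1 ⊕ 1 = 0.
A winning move leaves total XOR = 0, i.e. changes one component's Grundy value g to g ⊕ X where X is the current total.
Heap A: target g' = 1⊕0 = 1, but every legal move changes the Grundy value (mex property), so 0 moves.
Heap B: target g' = 1⊕0 = 1, but every legal move changes the Grundy value (mex property), so 0 moves.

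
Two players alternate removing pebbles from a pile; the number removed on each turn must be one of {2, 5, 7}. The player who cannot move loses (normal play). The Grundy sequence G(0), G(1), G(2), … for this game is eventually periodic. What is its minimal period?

G(0) = 0
G(1) = mex{} = 0
G(2) = mex{0} = 1
G(3) = mex{0} = 1
G(4) = mex{1} = 0
G(5) = mex{1,0} = 2
G(6) = mex{0,0} = 1
G(7) = mex{2,1,0} = 3
G(8) = mex{1,1,0} = 2
G(9) = mex{3,0,1} = 2
G(10) = mex{2,2,1} = 0
G(11) = mex{2,1,0} = 3
G(12) = mex{0,3,2} = 1
G(13) = mex{3,2,1} = 0
G(14) = mex{1,2,3} = 0
G(15) = mex{0,0,2} = 1
G(16) = mex{0,3,2} = 1
G(17) = mex{1,1,0} = 2
G(18) = mex{1,0,3} = 2
G(19) = mex{2,0,1} = 3
G(20) = mex{2,1,0} = 3
G(21) = mex{3,1,0} = 2
G(22) = mex{3,2,1} = 0
G(23) = mex{2,2,1} = 0
G(24) = mex{0,3,2} = 1
G(25) = mex{0,3,2} = 1
G(26) = mex{1,2,3} = 0
G(27) = mex{1,0,3} = 2
G(28) = mex{0,0,2} = 1
G(29) = mex{2,1,0} = 3
G(30) = mex{1,1,0} = 2
G(31) = mex{3,0,1} = 2
G(32) = mex{2,2,1} = 0
G(33) = mex{2,1,0} = 3
G(34) = mex{0,3,2} = 1
G(35) = mex{3,2,1} = 0
G(36) = mex{1,2,3} = 0
G(37) = mex{0,0,2} = 1
G(38) = mex{0,3,2} = 1
G(39) = mex{1,1,0} = 2
G(40) = mex{1,0,3} = 2
G(41) = mex{2,0,1} = 3
G(42) = mex{2,1,0} = 3
G(43) = mex{3,1,0} = 2
G(44) = mex{3,2,1} = 0
G(45) = mex{2,2,1} = 0
G(n+22) = G(n) holds for n = 0,…,6 (a full window of length max(S) = 7), so the sequence is purely periodic with period 22.

22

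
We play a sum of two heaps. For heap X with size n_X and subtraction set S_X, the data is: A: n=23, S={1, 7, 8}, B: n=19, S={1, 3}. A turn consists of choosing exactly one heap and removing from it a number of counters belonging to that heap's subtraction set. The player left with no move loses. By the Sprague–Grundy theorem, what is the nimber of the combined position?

Heap A, S = {1, 7, 8}:
n :  0  1  2  3  4  5  6  7  8  9 10 11 12 13 14 15 16 17 18 19 20 21 22 23
G :  0  1  0  1  0  1  0  1  2  3  2  3  2  3  2  0  1  0  1  0  1  0  1  2
G_A(23) = 2.
Heap B, S = {1, 3}:
n :  0  1  2  3  4  5  6  7  8  9 10 11 12 13 14 15 16 17 18 19
G :  0  1  0  1  0  1  0  1  0  1  0  1  0  1  0  1  0  1  0  1
G_B(19) = 1.
Combined Grundy value = 2 ⊕ 1 = 3.

3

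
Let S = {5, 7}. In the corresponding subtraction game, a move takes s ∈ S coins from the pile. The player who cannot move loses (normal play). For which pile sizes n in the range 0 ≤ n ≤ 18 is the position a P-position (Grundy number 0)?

n :  0  1  2  3  4  5  6  7  8  9 10 11 12 13 14 15 16 17 18
G :  0  0  0  0  0  1  1  1  1  1  2  2  0  0  0  0  0  1  1
P-positions are exactly the n with G(n) = 0.

0, 1, 2, 3, 4, 12, 13, 14, 15, 16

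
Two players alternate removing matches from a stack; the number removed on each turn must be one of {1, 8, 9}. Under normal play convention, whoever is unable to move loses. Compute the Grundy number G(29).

G(0) = 0
G(1) = mex{0} = 1
G(2) = mex{1} = 0
G(3) = mex{0} = 1
G(4) = mex{1} = 0
G(5) = mex{0} = 1
G(6) = mex{1} = 0
G(7) = mex{0} = 1
G(8) = mex{1,0} = 2
G(9) = mex{2,1,0} = 3
G(10) = mex{3,0,1} = 2
G(11) = mex{2,1,0} = 3
G(12) = mex{3,0,1} = 2
G(13) = mex{2,1,0} = 3
G(14) = mex{3,0,1} = 2
G(15) = mex{2,1,0} = 3
G(16) = mex{3,2,1} = 0
G(17) = mex{0,3,2} = 1
G(18) = mex{1,2,3} = 0
G(19) = mex{0,3,2} = 1
G(20) = mex{1,2,3} = 0
G(21) = mex{0,3,2} = 1
G(22) = mex{1,2,3} = 0
G(23) = mex{0,3,2} = 1
G(24) = mex{1,0,3} = 2
G(25) = mex{2,1,0} = 3
G(26) = mex{3,0,1} = 2
G(27) = mex{2,1,0} = 3
G(28) = mex{3,0,1} = 2
G(29) = mex{2,1,0} = 3

3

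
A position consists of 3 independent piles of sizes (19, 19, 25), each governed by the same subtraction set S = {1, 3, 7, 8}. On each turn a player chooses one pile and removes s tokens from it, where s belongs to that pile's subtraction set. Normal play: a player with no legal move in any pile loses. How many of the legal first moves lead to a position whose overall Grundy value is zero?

3

All piles use S = {1, 3, 7, 8}:
G(0) = 0
G(1) = mex{0} = 1
G(2) = mex{1} = 0
G(3) = mex{0,0} = 1
G(4) = mex{1,1} = 0
G(5) = mex{0,0} = 1
G(6) = mex{1,1} = 0
G(7) = mex{0,0,0} = 1
G(8) = mex{1,1,1,0} = 2
G(9) = mex{2,0,0,1} = 3
G(10) = mex{3,1,1,0} = 2
G(11) = mex{2,2,0,1} = 3
G(12) = mex{3,3,1,0} = 2
G(13) = mex{2,2,0,1} = 3
G(14) = mex{3,3,1,0} = 2
G(15) = mex{2,2,2,1} = 0
G(16) = mex{0,3,3,2} = 1
G(17) = mex{1,2,2,3} = 0
G(18) = mex{0,0,3,2} = 1
G(19) = mex{1,1,2,3} = 0
G(20) = mex{0,0,3,2} = 1
G(21) = mex{1,1,2,3} = 0
G(22) = mex{0,0,0,2} = 1
G(23) = mex{1,1,1,0} = 2
G(24) = mex{2,0,0,1} = 3
G(25) = mex{3,1,1,0} = 2
Pile A: G(19) = 0.
Pile B: G(19) = 0.
Pile C: G(25) = 2.
Combined Grundy value = 0 ⊕ 0 ⊕ 2 = 2.
A winning move leaves total XOR = 0, i.e. changes one component's Grundy value g to g ⊕ X where X is the current total.
Pile A: need g' = 0⊕2 = 2. Options: 19−1→G=1, 19−3→G=1, 19−7→G=2, 19−8→G=3. Hits: 1.
Pile B: need g' = 0⊕2 = 2. Options: 19−1→G=1, 19−3→G=1, 19−7→G=2, 19−8→G=3. Hits: 1.
Pile C: need g' = 2⊕2 = 0. Options: 25−1→G=3, 25−3→G=1, 25−7→G=1, 25−8→G=0. Hits: 1.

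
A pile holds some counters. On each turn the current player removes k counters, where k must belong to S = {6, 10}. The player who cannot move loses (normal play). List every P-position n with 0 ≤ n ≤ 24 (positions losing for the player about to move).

0, 1, 2, 3, 4, 5, 16, 17, 18, 19, 20, 21

n :  0  1  2  3  4  5  6  7  8  9 10 11 12 13 14 15 16 17 18 19 20 21 22 23 24
G :  0  0  0  0  0  0  1  1  1  1  1  1  2  2  2  2  0  0  0  0  0  0  1  1  1
P-positions are exactly the n with G(n) = 0.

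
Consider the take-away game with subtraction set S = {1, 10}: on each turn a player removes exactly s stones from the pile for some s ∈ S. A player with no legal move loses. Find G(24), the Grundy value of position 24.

n :  0  1  2  3  4  5  6  7  8  9 10 11 12 13 14 15 16 17 18 19 20 21 22 23 24
G :  0  1  0  1  0  1  0  1  0  1  2  0  1  0  1  0  1  0  1  0  1  2  0  1  0

0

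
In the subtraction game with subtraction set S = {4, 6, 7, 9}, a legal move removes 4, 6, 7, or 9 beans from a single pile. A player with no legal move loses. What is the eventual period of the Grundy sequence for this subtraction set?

13

n :  0  1  2  3  4  5  6  7  8  9 10 11 12 13 14 15 16 17 18 19 20 21 22 23 24 25 26 27
G :  0  0  0  0  1  1  1  1  2  2  2  2  3  0  0  0  0  1  1  1  1  2  2  2  2  3  0  0
G(n+13) = G(n) holds for n = 0,…,8 (a full window of length max(S) = 9), so the sequence is purely periodic with period 13.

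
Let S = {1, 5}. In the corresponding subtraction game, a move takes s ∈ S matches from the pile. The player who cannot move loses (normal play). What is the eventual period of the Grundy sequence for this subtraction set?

n :  0  1  2  3  4  5  6  7  8  9 10 11 12 13 14
G :  0  1  0  1  0  1  0  1  0  1  0  1  0  1  0
G(n+2) = G(n) holds for n = 0,…,4 (a full window of length max(S) = 5), so the sequence is purely periodic with period 2.

2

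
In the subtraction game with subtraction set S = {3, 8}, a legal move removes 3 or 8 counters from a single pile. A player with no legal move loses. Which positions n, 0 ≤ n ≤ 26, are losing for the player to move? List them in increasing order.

n :  0  1  2  3  4  5  6  7  8  9 10 11 12 13 14 15 16 17 18 19 20 21 22 23 24 25 26
G :  0  0  0  1  1  1  0  0  2  1  1  0  0  0  1  1  1  0  0  2  1  1  0  0  0  1  1
P-positions are exactly the n with G(n) = 0.

0, 1, 2, 6, 7, 11, 12, 13, 17, 18, 22, 23, 24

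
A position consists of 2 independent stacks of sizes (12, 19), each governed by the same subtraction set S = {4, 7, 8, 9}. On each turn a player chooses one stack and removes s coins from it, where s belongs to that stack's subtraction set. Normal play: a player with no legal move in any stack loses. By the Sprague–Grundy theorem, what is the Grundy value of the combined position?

2

All stacks use S = {4, 7, 8, 9}:
n :  0  1  2  3  4  5  6  7  8  9 10 11 12 13 14 15 16 17 18 19
G :  0  0  0  0  1  1  1  1  2  2  2  2  3  0  0  0  0  1  1  1
Stack A: G(12) = 3.
Stack B: G(19) = 1.
Combined Grundy value = 3 ⊕ 1 = 2.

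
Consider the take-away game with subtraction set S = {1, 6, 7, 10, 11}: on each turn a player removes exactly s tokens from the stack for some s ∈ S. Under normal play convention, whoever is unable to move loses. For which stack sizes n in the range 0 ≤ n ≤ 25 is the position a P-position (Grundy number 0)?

G(0) = 0
G(1) = mex{0} = 1
G(2) = mex{1} = 0
G(3) = mex{0} = 1
G(4) = mex{1} = 0
G(5) = mex{0} = 1
G(6) = mex{1,0} = 2
G(7) = mex{2,1,0} = 3
G(8) = mex{3,0,1} = 2
G(9) = mex{2,1,0} = 3
G(10) = mex{3,0,1,0} = 2
G(11) = mex{2,1,0,1,0} = 3
G(12) = mex{3,2,1,0,1} = 4
G(13) = mex{4,3,2,1,0} = 5
G(14) = mex{5,2,3,0,1} = 4
G(15) = mex{4,3,2,1,0} = 5
G(16) = mex{5,2,3,2,1} = 0
G(17) = mex{0,3,2,3,2} = 1
G(18) = mex{1,4,3,2,3} = 0
G(19) = mex{0,5,4,3,2} = 1
G(20) = mex{1,4,5,2,3} = 0
G(21) = mex{0,5,4,3,2} = 1
G(22) = mex{1,0,5,4,3} = 2
G(23) = mex{2,1,0,5,4} = 3
G(24) = mex{3,0,1,4,5} = 2
G(25) = mex{2,1,0,5,4} = 3
P-positions are exactly the n with G(n) = 0.

0, 2, 4, 16, 18, 20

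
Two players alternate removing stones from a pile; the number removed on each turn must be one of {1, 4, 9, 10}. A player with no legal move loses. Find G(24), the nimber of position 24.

n :  0  1  2  3  4  5  6  7  8  9 10 11 12 13 14 15 16 17 18 19 20 21 22 23 24
G :  0  1  0  1  2  0  1  0  1  2  3  2  3  0  1  3  2  3  0  1  0  1  2  3  2

2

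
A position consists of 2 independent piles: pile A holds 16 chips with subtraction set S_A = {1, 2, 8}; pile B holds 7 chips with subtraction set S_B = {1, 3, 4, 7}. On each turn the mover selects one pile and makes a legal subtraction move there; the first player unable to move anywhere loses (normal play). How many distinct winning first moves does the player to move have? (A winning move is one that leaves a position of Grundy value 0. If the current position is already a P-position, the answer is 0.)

Pile A, S = {1, 2, 8}:
G(0) = 0
G(1) = mex{0} = 1
G(2) = mex{1,0} = 2
G(3) = mex{2,1} = 0
G(4) = mex{0,2} = 1
G(5) = mex{1,0} = 2
G(6) = mex{2,1} = 0
G(7) = mex{0,2} = 1
G(8) = mex{1,0,0} = 2
G(9) = mex{2,1,1} = 0
G(10) = mex{0,2,2} = 1
G(11) = mex{1,0,0} = 2
G(12) = mex{2,1,1} = 0
G(13) = mex{0,2,2} = 1
G(14) = mex{1,0,0} = 2
G(15) = mex{2,1,1} = 0
G(16) = mex{0,2,2} = 1
G_A(16) = 1.
Pile B, S = {1, 3, 4, 7}:
G(0) = 0
G(1) = mex{0} = 1
G(2) = mex{1} = 0
G(3) = mex{0,0} = 1
G(4) = mex{1,1,0} = 2
G(5) = mex{2,0,1} = 3
G(6) = mex{3,1,0} = 2
G(7) = mex{2,2,1,0} = 3
G_B(7) = 3.
Combined Grundy value = 1 ⊕ 3 = 2.
A winning move leaves total XOR = 0, i.e. changes one component's Grundy value g to g ⊕ X where X is the current total.
Pile A: need g' = 1⊕2 = 3. Options: 16−1→G=0, 16−2→G=2, 16−8→G=2. Hits: 0.
Pile B: need g' = 3⊕2 = 1. Options: 7−1→G=2, 7−3→G=2, 7−4→G=1, 7−7→G=0. Hits: 1.

1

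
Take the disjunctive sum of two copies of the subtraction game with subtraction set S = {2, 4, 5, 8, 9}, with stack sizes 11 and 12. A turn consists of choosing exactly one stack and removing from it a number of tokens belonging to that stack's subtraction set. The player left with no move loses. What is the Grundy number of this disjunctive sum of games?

1

All stacks use S = {2, 4, 5, 8, 9}:
n :  0  1  2  3  4  5  6  7  8  9 10 11 12
G :  0  0  1  1  2  2  3  0  4  1  5  2  3
Stack A: G(11) = 2.
Stack B: G(12) = 3.
Combined Grundy value = 2 ⊕ 3 = 1.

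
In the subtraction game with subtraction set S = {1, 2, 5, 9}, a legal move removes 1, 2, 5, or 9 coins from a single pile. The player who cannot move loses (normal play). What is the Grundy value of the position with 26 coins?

n :  0  1  2  3  4  5  6  7  8  9 10 11 12 13 14 15 16 17 18 19 20 21 22 23 24 25 26
G :  0  1  2  0  1  2  0  1  2  3  0  1  2  0  1  2  0  1  2  3  0  1  2  0  1  2  0

0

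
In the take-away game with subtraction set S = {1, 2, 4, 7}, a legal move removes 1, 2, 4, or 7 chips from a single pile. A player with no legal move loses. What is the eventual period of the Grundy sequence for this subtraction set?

n :  0  1  2  3  4  5  6  7  8  9 10 11 12 13 14
G :  0  1  2  0  1  2  0  1  2  0  1  2  0  1  2
G(n+3) = G(n) holds for n = 0,…,6 (a full window of length max(S) = 7), so the sequence is purely periodic with period 3.

3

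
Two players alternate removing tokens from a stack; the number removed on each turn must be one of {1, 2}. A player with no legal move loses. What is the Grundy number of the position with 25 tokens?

G(0) = 0
G(1) = mex{0} = 1
G(2) = mex{1,0} = 2
G(3) = mex{2,1} = 0
G(4) = mex{0,2} = 1
G(5) = mex{1,0} = 2
G(6) = mex{2,1} = 0
G(7) = mex{0,2} = 1
G(8) = mex{1,0} = 2
G(9) = mex{2,1} = 0
G(10) = mex{0,2} = 1
G(11) = mex{1,0} = 2
G(12) = mex{2,1} = 0
G(13) = mex{0,2} = 1
G(14) = mex{1,0} = 2
G(15) = mex{2,1} = 0
G(16) = mex{0,2} = 1
G(17) = mex{1,0} = 2
G(18) = mex{2,1} = 0
G(19) = mex{0,2} = 1
G(20) = mex{1,0} = 2
G(21) = mex{2,1} = 0
G(22) = mex{0,2} = 1
G(23) = mex{1,0} = 2
G(24) = mex{2,1} = 0
G(25) = mex{0,2} = 1

1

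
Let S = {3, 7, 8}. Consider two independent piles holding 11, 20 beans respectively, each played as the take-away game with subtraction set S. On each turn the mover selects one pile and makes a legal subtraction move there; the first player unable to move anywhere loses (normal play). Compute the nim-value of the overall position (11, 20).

1

All piles use S = {3, 7, 8}:
G(0) = 0
G(1) = mex{} = 0
G(2) = mex{} = 0
G(3) = mex{0} = 1
G(4) = mex{0} = 1
G(5) = mex{0} = 1
G(6) = mex{1} = 0
G(7) = mex{1,0} = 2
G(8) = mex{1,0,0} = 2
G(9) = mex{0,0,0} = 1
G(10) = mex{2,1,0} = 3
G(11) = mex{2,1,1} = 0
G(12) = mex{1,1,1} = 0
G(13) = mex{3,0,1} = 2
G(14) = mex{0,2,0} = 1
G(15) = mex{0,2,2} = 1
G(16) = mex{2,1,2} = 0
G(17) = mex{1,3,1} = 0
G(18) = mex{1,0,3} = 2
G(19) = mex{0,0,0} = 1
G(20) = mex{0,2,0} = 1
Pile A: G(11) = 0.
Pile B: G(20) = 1.
Combined Grundy value = 0 ⊕ 1 = 1.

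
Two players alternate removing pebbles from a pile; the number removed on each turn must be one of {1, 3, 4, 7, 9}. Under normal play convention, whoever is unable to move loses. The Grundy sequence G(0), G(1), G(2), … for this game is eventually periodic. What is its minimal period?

8

G(0) = 0
G(1) = mex{0} = 1
G(2) = mex{1} = 0
G(3) = mex{0,0} = 1
G(4) = mex{1,1,0} = 2
G(5) = mex{2,0,1} = 3
G(6) = mex{3,1,0} = 2
G(7) = mex{2,2,1,0} = 3
G(8) = mex{3,3,2,1} = 0
G(9) = mex{0,2,3,0,0} = 1
G(10) = mex{1,3,2,1,1} = 0
G(11) = mex{0,0,3,2,0} = 1
G(12) = mex{1,1,0,3,1} = 2
G(13) = mex{2,0,1,2,2} = 3
G(14) = mex{3,1,0,3,3} = 2
G(15) = mex{2,2,1,0,2} = 3
G(16) = mex{3,3,2,1,3} = 0
G(17) = mex{0,2,3,0,0} = 1
G(18) = mex{1,3,2,1,1} = 0
G(n+8) = G(n) holds for n = 0,…,8 (a full window of length max(S) = 9), so the sequence is purely periodic with period 8.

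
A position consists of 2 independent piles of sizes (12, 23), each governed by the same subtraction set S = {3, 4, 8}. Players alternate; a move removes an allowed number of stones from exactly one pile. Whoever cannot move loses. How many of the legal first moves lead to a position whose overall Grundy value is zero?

2

All piles use S = {3, 4, 8}:
n :  0  1  2  3  4  5  6  7  8  9 10 11 12 13 14 15 16 17 18 19 20 21 22 23
G :  0  0  0  1  1  1  2  0  2  3  1  3  0  0  0  1  1  1  2  0  2  3  1  3
Pile A: G(12) = 0.
Pile B: G(23) = 3.
Combined Grundy value = 0 ⊕ 3 = 3.
A winning move leaves total XOR = 0, i.e. changes one component's Grundy value g to g ⊕ X where X is the current total.
Pile A: need g' = 0⊕3 = 3. Options: 12−3→G=3, 12−4→G=2, 12−8→G=1. Hits: 1.
Pile B: need g' = 3⊕3 = 0. Options: 23−3→G=2, 23−4→G=0, 23−8→G=1. Hits: 1.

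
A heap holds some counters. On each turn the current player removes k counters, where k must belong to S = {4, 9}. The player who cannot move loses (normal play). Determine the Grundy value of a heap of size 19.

1

n :  0  1  2  3  4  5  6  7  8  9 10 11 12 13 14 15 16 17 18 19
G :  0  0  0  0  1  1  1  1  0  2  2  2  1  0  0  0  0  1  1  1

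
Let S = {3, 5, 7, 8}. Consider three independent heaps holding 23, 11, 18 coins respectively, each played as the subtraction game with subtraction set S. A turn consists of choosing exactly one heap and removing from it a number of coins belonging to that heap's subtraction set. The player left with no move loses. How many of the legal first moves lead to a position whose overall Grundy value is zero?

5

All heaps use S = {3, 5, 7, 8}:
G(0) = 0
G(1) = mex{} = 0
G(2) = mex{} = 0
G(3) = mex{0} = 1
G(4) = mex{0} = 1
G(5) = mex{0,0} = 1
G(6) = mex{1,0} = 2
G(7) = mex{1,0,0} = 2
G(8) = mex{1,1,0,0} = 2
G(9) = mex{2,1,0,0} = 3
G(10) = mex{2,1,1,0} = 3
G(11) = mex{2,2,1,1} = 0
G(12) = mex{3,2,1,1} = 0
G(13) = mex{3,2,2,1} = 0
G(14) = mex{0,3,2,2} = 1
G(15) = mex{0,3,2,2} = 1
G(16) = mex{0,0,3,2} = 1
G(17) = mex{1,0,3,3} = 2
G(18) = mex{1,0,0,3} = 2
G(19) = mex{1,1,0,0} = 2
G(20) = mex{2,1,0,0} = 3
G(21) = mex{2,1,1,0} = 3
G(22) = mex{2,2,1,1} = 0
G(23) = mex{3,2,1,1} = 0
Heap A: G(23) = 0.
Heap B: G(11) = 0.
Heap C: G(18) = 2.
Combined Grundy value = 0 ⊕ 0 ⊕ 2 = 2.
A winning move leaves total XOR = 0, i.e. changes one component's Grundy value g to g ⊕ X where X is the current total.
Heap A: need g' = 0⊕2 = 2. Options: 23−3→G=3, 23−5→G=2, 23−7→G=1, 23−8→G=1. Hits: 1.
Heap B: need g' = 0⊕2 = 2. Options: 11−3→G=2, 11−5→G=2, 11−7→G=1, 11−8→G=1. Hits: 2.
Heap C: need g' = 2⊕2 = 0. Options: 18−3→G=1, 18−5→G=0, 18−7→G=0, 18−8→G=3. Hits: 2.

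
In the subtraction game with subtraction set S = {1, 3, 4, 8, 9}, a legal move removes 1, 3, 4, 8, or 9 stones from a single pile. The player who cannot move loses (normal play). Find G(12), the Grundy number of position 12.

0

n :  0  1  2  3  4  5  6  7  8  9 10 11 12
G :  0  1  0  1  2  3  2  0  1  4  3  2  0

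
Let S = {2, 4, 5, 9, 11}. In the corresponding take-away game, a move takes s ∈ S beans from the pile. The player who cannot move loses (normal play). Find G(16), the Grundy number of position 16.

n :  0  1  2  3  4  5  6  7  8  9 10 11 12 13 14 15 16
G :  0  0  1  1  2  2  3  0  0  1  1  2  2  3  0  0  1

1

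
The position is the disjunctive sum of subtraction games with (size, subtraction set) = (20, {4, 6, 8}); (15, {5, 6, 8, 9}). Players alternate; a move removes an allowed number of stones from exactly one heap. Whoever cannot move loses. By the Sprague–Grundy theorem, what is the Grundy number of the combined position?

Heap A, S = {4, 6, 8}:
n :  0  1  2  3  4  5  6  7  8  9 10 11 12 13 14 15 16 17 18 19 20
G :  0  0  0  0  1  1  1  1  2  2  2  2  0  0  0  0  1  1  1  1  2
G_A(20) = 2.
Heap B, S = {5, 6, 8, 9}:
G(0) = 0
G(1) = mex{} = 0
G(2) = mex{} = 0
G(3) = mex{} = 0
G(4) = mex{} = 0
G(5) = mex{0} = 1
G(6) = mex{0,0} = 1
G(7) = mex{0,0} = 1
G(8) = mex{0,0,0} = 1
G(9) = mex{0,0,0,0} = 1
G(10) = mex{1,0,0,0} = 2
G(11) = mex{1,1,0,0} = 2
G(12) = mex{1,1,0,0} = 2
G(13) = mex{1,1,1,0} = 2
G(14) = mex{1,1,1,1} = 0
G(15) = mex{2,1,1,1} = 0
G_B(15) = 0.
Combined Grundy value = 2 ⊕ 0 = 2.

2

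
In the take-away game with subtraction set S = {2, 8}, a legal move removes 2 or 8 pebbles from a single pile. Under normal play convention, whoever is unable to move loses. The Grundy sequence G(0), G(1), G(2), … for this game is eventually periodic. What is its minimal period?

10

G(0) = 0
G(1) = mex{} = 0
G(2) = mex{0} = 1
G(3) = mex{0} = 1
G(4) = mex{1} = 0
G(5) = mex{1} = 0
G(6) = mex{0} = 1
G(7) = mex{0} = 1
G(8) = mex{1,0} = 2
G(9) = mex{1,0} = 2
G(10) = mex{2,1} = 0
G(11) = mex{2,1} = 0
G(12) = mex{0,0} = 1
G(13) = mex{0,0} = 1
G(14) = mex{1,1} = 0
G(15) = mex{1,1} = 0
G(16) = mex{0,2} = 1
G(17) = mex{0,2} = 1
G(18) = mex{1,0} = 2
G(19) = mex{1,0} = 2
G(20) = mex{2,1} = 0
G(21) = mex{2,1} = 0
G(n+10) = G(n) holds for n = 0,…,7 (a full window of length max(S) = 8), so the sequence is purely periodic with period 10.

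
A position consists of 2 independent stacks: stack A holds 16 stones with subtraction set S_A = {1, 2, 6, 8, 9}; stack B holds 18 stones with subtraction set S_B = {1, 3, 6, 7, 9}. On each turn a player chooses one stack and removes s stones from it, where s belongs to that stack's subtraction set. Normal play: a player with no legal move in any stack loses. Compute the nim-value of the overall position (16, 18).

0

Stack A, S = {1, 2, 6, 8, 9}:
G(0) = 0
G(1) = mex{0} = 1
G(2) = mex{1,0} = 2
G(3) = mex{2,1} = 0
G(4) = mex{0,2} = 1
G(5) = mex{1,0} = 2
G(6) = mex{2,1,0} = 3
G(7) = mex{3,2,1} = 0
G(8) = mex{0,3,2,0} = 1
G(9) = mex{1,0,0,1,0} = 2
G(10) = mex{2,1,1,2,1} = 0
G(11) = mex{0,2,2,0,2} = 1
G(12) = mex{1,0,3,1,0} = 2
G(13) = mex{2,1,0,2,1} = 3
G(14) = mex{3,2,1,3,2} = 0
G(15) = mex{0,3,2,0,3} = 1
G(16) = mex{1,0,0,1,0} = 2
G_A(16) = 2.
Stack B, S = {1, 3, 6, 7, 9}:
G(0) = 0
G(1) = mex{0} = 1
G(2) = mex{1} = 0
G(3) = mex{0,0} = 1
G(4) = mex{1,1} = 0
G(5) = mex{0,0} = 1
G(6) = mex{1,1,0} = 2
G(7) = mex{2,0,1,0} = 3
G(8) = mex{3,1,0,1} = 2
G(9) = mex{2,2,1,0,0} = 3
G(10) = mex{3,3,0,1,1} = 2
G(11) = mex{2,2,1,0,0} = 3
G(12) = mex{3,3,2,1,1} = 0
G(13) = mex{0,2,3,2,0} = 1
G(14) = mex{1,3,2,3,1} = 0
G(15) = mex{0,0,3,2,2} = 1
G(16) = mex{1,1,2,3,3} = 0
G(17) = mex{0,0,3,2,2} = 1
G(18) = mex{1,1,0,3,3} = 2
G_B(18) = 2.
Combined Grundy value = 2 ⊕ 2 = 0.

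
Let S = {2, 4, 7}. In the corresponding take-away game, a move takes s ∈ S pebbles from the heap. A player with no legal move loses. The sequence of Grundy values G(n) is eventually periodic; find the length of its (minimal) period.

G(0) = 0
G(1) = mex{} = 0
G(2) = mex{0} = 1
G(3) = mex{0} = 1
G(4) = mex{1,0} = 2
G(5) = mex{1,0} = 2
G(6) = mex{2,1} = 0
G(7) = mex{2,1,0} = 3
G(8) = mex{0,2,0} = 1
G(9) = mex{3,2,1} = 0
G(10) = mex{1,0,1} = 2
G(11) = mex{0,3,2} = 1
G(12) = mex{2,1,2} = 0
G(13) = mex{1,0,0} = 2
G(14) = mex{0,2,3} = 1
G(15) = mex{2,1,1} = 0
G(16) = mex{1,0,0} = 2
G(17) = mex{0,2,2} = 1
G(18) = mex{2,1,1} = 0
G(19) = mex{1,0,0} = 2
From n = 8 onward G(n+3) = G(n); since this holds over max(S) = 7 consecutive positions the period is 3 (pre-period 8).

3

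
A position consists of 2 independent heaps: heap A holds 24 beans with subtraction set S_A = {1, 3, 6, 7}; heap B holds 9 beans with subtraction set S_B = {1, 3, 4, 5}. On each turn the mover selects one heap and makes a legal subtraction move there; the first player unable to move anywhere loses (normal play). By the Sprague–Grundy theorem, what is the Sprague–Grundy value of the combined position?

Heap A, S = {1, 3, 6, 7}:
G(0) = 0
G(1) = mex{0} = 1
G(2) = mex{1} = 0
G(3) = mex{0,0} = 1
G(4) = mex{1,1} = 0
G(5) = mex{0,0} = 1
G(6) = mex{1,1,0} = 2
G(7) = mex{2,0,1,0} = 3
G(8) = mex{3,1,0,1} = 2
G(9) = mex{2,2,1,0} = 3
G(10) = mex{3,3,0,1} = 2
G(11) = mex{2,2,1,0} = 3
G(12) = mex{3,3,2,1} = 0
G(13) = mex{0,2,3,2} = 1
G(14) = mex{1,3,2,3} = 0
G(15) = mex{0,0,3,2} = 1
G(16) = mex{1,1,2,3} = 0
G(17) = mex{0,0,3,2} = 1
G(18) = mex{1,1,0,3} = 2
G(19) = mex{2,0,1,0} = 3
G(20) = mex{3,1,0,1} = 2
G(21) = mex{2,2,1,0} = 3
G(22) = mex{3,3,0,1} = 2
G(23) = mex{2,2,1,0} = 3
G(24) = mex{3,3,2,1} = 0
G_A(24) = 0.
Heap B, S = {1, 3, 4, 5}:
G(0) = 0
G(1) = mex{0} = 1
G(2) = mex{1} = 0
G(3) = mex{0,0} = 1
G(4) = mex{1,1,0} = 2
G(5) = mex{2,0,1,0} = 3
G(6) = mex{3,1,0,1} = 2
G(7) = mex{2,2,1,0} = 3
G(8) = mex{3,3,2,1} = 0
G(9) = mex{0,2,3,2} = 1
G_B(9) = 1.
Combined Grundy value = 0 ⊕ 1 = 1.

1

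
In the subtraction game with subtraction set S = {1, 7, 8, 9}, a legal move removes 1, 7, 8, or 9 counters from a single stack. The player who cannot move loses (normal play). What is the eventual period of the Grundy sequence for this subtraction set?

16

n :  0  1  2  3  4  5  6  7  8  9 10 11 12 13 14 15 16 17 18 19 20 21 22 23 24 25 26 27 28 29 30 31 32 33
G :  0  1  0  1  0  1  0  1  2  3  2  3  2  3  2  3  0  1  0  1  0  1  0  1  2  3  2  3  2  3  2  3  0  1
G(n+16) = G(n) holds for n = 0,…,8 (a full window of length max(S) = 9), so the sequence is purely periodic with period 16.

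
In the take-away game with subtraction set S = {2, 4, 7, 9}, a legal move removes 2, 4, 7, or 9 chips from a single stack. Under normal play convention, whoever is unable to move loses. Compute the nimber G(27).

G(0) = 0
G(1) = mex{} = 0
G(2) = mex{0} = 1
G(3) = mex{0} = 1
G(4) = mex{1,0} = 2
G(5) = mex{1,0} = 2
G(6) = mex{2,1} = 0
G(7) = mex{2,1,0} = 3
G(8) = mex{0,2,0} = 1
G(9) = mex{3,2,1,0} = 4
G(10) = mex{1,0,1,0} = 2
G(11) = mex{4,3,2,1} = 0
G(12) = mex{2,1,2,1} = 0
G(13) = mex{0,4,0,2} = 1
G(14) = mex{0,2,3,2} = 1
G(15) = mex{1,0,1,0} = 2
G(16) = mex{1,0,4,3} = 2
G(17) = mex{2,1,2,1} = 0
G(18) = mex{2,1,0,4} = 3
G(19) = mex{0,2,0,2} = 1
G(20) = mex{3,2,1,0} = 4
G(21) = mex{1,0,1,0} = 2
G(22) = mex{4,3,2,1} = 0
G(23) = mex{2,1,2,1} = 0
G(24) = mex{0,4,0,2} = 1
G(25) = mex{0,2,3,2} = 1
G(26) = mex{1,0,1,0} = 2
G(27) = mex{1,0,4,3} = 2

2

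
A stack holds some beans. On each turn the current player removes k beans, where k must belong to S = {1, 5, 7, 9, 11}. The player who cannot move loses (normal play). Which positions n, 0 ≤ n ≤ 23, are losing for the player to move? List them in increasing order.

G(0) = 0
G(1) = mex{0} = 1
G(2) = mex{1} = 0
G(3) = mex{0} = 1
G(4) = mex{1} = 0
G(5) = mex{0,0} = 1
G(6) = mex{1,1} = 0
G(7) = mex{0,0,0} = 1
G(8) = mex{1,1,1} = 0
G(9) = mex{0,0,0,0} = 1
G(10) = mex{1,1,1,1} = 0
G(11) = mex{0,0,0,0,0} = 1
G(12) = mex{1,1,1,1,1} = 0
G(13) = mex{0,0,0,0,0} = 1
G(14) = mex{1,1,1,1,1} = 0
G(15) = mex{0,0,0,0,0} = 1
G(16) = mex{1,1,1,1,1} = 0
G(17) = mex{0,0,0,0,0} = 1
G(18) = mex{1,1,1,1,1} = 0
G(19) = mex{0,0,0,0,0} = 1
G(20) = mex{1,1,1,1,1} = 0
G(21) = mex{0,0,0,0,0} = 1
G(22) = mex{1,1,1,1,1} = 0
G(23) = mex{0,0,0,0,0} = 1
P-positions are exactly the n with G(n) = 0.

0, 2, 4, 6, 8, 10, 12, 14, 16, 18, 20, 22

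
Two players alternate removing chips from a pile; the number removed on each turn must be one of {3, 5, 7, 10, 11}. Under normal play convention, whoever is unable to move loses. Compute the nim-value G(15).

G(0) = 0
G(1) = mex{} = 0
G(2) = mex{} = 0
G(3) = mex{0} = 1
G(4) = mex{0} = 1
G(5) = mex{0,0} = 1
G(6) = mex{1,0} = 2
G(7) = mex{1,0,0} = 2
G(8) = mex{1,1,0} = 2
G(9) = mex{2,1,0} = 3
G(10) = mex{2,1,1,0} = 3
G(11) = mex{2,2,1,0,0} = 3
G(12) = mex{3,2,1,0,0} = 4
G(13) = mex{3,2,2,1,0} = 4
G(14) = mex{3,3,2,1,1} = 0
G(15) = mex{4,3,2,1,1} = 0

0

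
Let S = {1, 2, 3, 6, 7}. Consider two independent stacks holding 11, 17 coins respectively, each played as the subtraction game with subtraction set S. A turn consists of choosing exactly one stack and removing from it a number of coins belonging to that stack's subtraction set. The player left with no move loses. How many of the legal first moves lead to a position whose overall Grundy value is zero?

4

All stacks use S = {1, 2, 3, 6, 7}:
n :  0  1  2  3  4  5  6  7  8  9 10 11 12 13 14 15 16 17
G :  0  1  2  3  0  1  2  3  0  1  2  3  0  1  2  3  0  1
Stack A: G(11) = 3.
Stack B: G(17) = 1.
Combined Grundy value = 3 ⊕ 1 = 2.
A winning move leaves total XOR = 0, i.e. changes one component's Grundy value g to g ⊕ X where X is the current total.
Stack A: need g' = 3⊕2 = 1. Options: 11−1→G=2, 11−2→G=1, 11−3→G=0, 11−6→G=1, 11−7→G=0. Hits: 2.
Stack B: need g' = 1⊕2 = 3. Options: 17−1→G=0, 17−2→G=3, 17−3→G=2, 17−6→G=3, 17−7→G=2. Hits: 2.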